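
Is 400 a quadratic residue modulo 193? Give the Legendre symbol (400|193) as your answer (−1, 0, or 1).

First reduce: 400 ≡ 14 (mod 193).
Pull out 2: since 193 ≡ 1 (mod 8), (2/193) = +1.
Reciprocity: 7 ≡ 3 and 193 ≡ 1 (mod 4), so (7/193) = +(193/7).
Reduce top mod 7: now compute (4/7).
Pull out 2^2: since 7 ≡ 7 (mod 8), (2/7) = +1, so (2/7)^2 = +1.
Reached (1/7) = 1. Collecting the sign flips along the way, the symbol is +1.

1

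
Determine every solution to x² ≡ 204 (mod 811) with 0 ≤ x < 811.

Since 811 ≡ 3 (mod 4), a square root of 204 is 204^((811+1)/4) = 204^203 mod 811.
Repeated squaring: 204^2≡255, 204^4≡145, 204^8≡750, 204^16≡477, 204^32≡449, 204^64≡473, 204^128≡704 (mod 811).
204^203 = 204^(128+64+8+2+1) ≡ 434 (mod 811).
Check: 434² = 188356 ≡ 204 (mod 811). The two roots are 377 and 434.

377, 434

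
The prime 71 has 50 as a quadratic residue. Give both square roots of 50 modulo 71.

11, 60

Since 71 ≡ 3 (mod 4), a square root of 50 is 50^((71+1)/4) = 50^18 mod 71.
Repeated squaring: 50^2≡15, 50^4≡12, 50^8≡2, 50^16≡4 (mod 71).
50^18 = 50^(16+2) ≡ 60 (mod 71).
Check: 60² = 3600 ≡ 50 (mod 71). The two roots are 11 and 60.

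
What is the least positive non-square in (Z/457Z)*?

(2/457) = +1, so 2 is a residue.
(3/457) = +1, so 3 is a residue.
(4/457) = +1, so 4 is a residue.
(5/457) = −1, so 5 is the smallest positive non-residue mod 457.

5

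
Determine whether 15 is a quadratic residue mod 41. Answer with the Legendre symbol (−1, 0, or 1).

Reciprocity: 15 ≡ 3 and 41 ≡ 1 (mod 4), so (15/41) = +(41/15).
Reduce top mod 15: now compute (11/15).
Reciprocity: 11 ≡ 3 and 15 ≡ 3 (mod 4), so (11/15) = −(15/11).
Reduce top mod 11: now compute (4/11).
Pull out 2^2: since 11 ≡ 3 (mod 8), (2/11) = -1, so (2/11)^2 = +1.
Reached (1/11) = 1. Collecting the sign flips along the way, the symbol is -1.

-1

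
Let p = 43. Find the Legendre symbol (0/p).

0

Top reduces to 0: gcd > 1, so the symbol is 0.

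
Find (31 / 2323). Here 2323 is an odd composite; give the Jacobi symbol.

Reciprocity: 31 ≡ 3 and 2323 ≡ 3 (mod 4), so (31/2323) = −(2323/31).
Reduce top mod 31: now compute (29/31).
Reciprocity: 29 ≡ 1 and 31 ≡ 3 (mod 4), so (29/31) = +(31/29).
Reduce top mod 29: now compute (2/29).
Pull out 2: since 29 ≡ 5 (mod 8), (2/29) = -1.
Reached (1/29) = 1. Collecting the sign flips along the way, the symbol is +1.

1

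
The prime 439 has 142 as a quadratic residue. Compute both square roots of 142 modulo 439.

153, 286

Since 439 ≡ 3 (mod 4), a square root of 142 is 142^((439+1)/4) = 142^110 mod 439.
Repeated squaring: 142^2≡409, 142^4≡22, 142^8≡45, 142^16≡269, 142^32≡365, 142^64≡208 (mod 439).
142^110 = 142^(64+32+8+4+2) ≡ 286 (mod 439).
Check: 286² = 81796 ≡ 142 (mod 439). The two roots are 153 and 286.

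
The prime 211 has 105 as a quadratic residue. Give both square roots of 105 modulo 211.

Since 211 ≡ 3 (mod 4), a square root of 105 is 105^((211+1)/4) = 105^53 mod 211.
Repeated squaring: 105^2≡53, 105^4≡66, 105^8≡136, 105^16≡139, 105^32≡120 (mod 211).
105^53 = 105^(32+16+4+1) ≡ 59 (mod 211).
Check: 59² = 3481 ≡ 105 (mod 211). The two roots are 59 and 152.

59, 152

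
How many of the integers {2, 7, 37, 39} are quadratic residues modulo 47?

(2/47) = +1 → QR.
(7/47) = +1 → QR.
(37/47) = +1 → QR.
(39/47) = -1 → non-residue.
Total quadratic residues among the 4: 3.

3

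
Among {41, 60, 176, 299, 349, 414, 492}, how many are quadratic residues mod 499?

3

(41/499) = -1 → non-residue.
(60/499) = -1 → non-residue.
(176/499) = -1 → non-residue.
(299/499) = +1 → QR.
(349/499) = -1 → non-residue.
(414/499) = +1 → QR.
(492/499) = +1 → QR.
Total quadratic residues among the 7: 3.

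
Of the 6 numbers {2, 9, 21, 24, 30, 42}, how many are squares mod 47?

(2/47) = +1 → QR.
(9/47) = +1 → QR.
(21/47) = +1 → QR.
(24/47) = +1 → QR.
(30/47) = -1 → non-residue.
(42/47) = +1 → QR.
Total quadratic residues among the 6: 5.

5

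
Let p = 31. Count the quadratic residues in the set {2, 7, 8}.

3

(2/31) = +1 → QR.
(7/31) = +1 → QR.
(8/31) = +1 → QR.
Total quadratic residues among the 3: 3.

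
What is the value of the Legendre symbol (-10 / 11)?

1

Euler's criterion: (-10/11) ≡ 1^5 (mod 11).
1^2 ≡ 1 (mod 11)
1^4 ≡ 1 (mod 11)
1^5 = 1^(4+1) ≡ 1 (mod 11).
Result is 1, so (-10/11) = 1.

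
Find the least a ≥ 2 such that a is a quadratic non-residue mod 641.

3

(2/641) = +1, so 2 is a residue.
(3/641) = −1, so 3 is the smallest positive non-residue mod 641.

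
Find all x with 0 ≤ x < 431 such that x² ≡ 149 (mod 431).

Since 431 ≡ 3 (mod 4), a square root of 149 is 149^((431+1)/4) = 149^108 mod 431.
Repeated squaring: 149^2≡220, 149^4≡128, 149^8≡6, 149^16≡36, 149^32≡3, 149^64≡9 (mod 431).
149^108 = 149^(64+32+8+4) ≡ 48 (mod 431).
Check: 48² = 2304 ≡ 149 (mod 431). The two roots are 48 and 383.

48, 383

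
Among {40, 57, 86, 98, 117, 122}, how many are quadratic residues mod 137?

(40/137) = -1 → non-residue.
(57/137) = -1 → non-residue.
(86/137) = -1 → non-residue.
(98/137) = +1 → QR.
(117/137) = -1 → non-residue.
(122/137) = +1 → QR.
Total quadratic residues among the 6: 2.

2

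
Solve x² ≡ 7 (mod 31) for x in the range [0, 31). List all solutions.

Since 31 ≡ 3 (mod 4), a square root of 7 is 7^((31+1)/4) = 7^8 mod 31.
Repeated squaring: 7^2≡18, 7^4≡14, 7^8≡10 (mod 31).
7^8 = 7^(8) ≡ 10 (mod 31).
Check: 10² = 100 ≡ 7 (mod 31). The two roots are 10 and 21.

10, 21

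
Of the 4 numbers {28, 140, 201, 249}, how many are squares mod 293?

1

(28/293) = -1 → non-residue.
(140/293) = +1 → QR.
(201/293) = -1 → non-residue.
(249/293) = -1 → non-residue.
Total quadratic residues among the 4: 1.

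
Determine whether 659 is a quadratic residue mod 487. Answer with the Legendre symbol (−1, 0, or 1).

Euler's criterion: (659/487) ≡ 172^243 (mod 487).
172^2 ≡ 364 (mod 487)
172^4 ≡ 32 (mod 487)
172^8 ≡ 50 (mod 487)
172^16 ≡ 65 (mod 487)
172^32 ≡ 329 (mod 487)
172^64 ≡ 127 (mod 487)
172^128 ≡ 58 (mod 487)
172^243 = 172^(128+64+32+16+2+1) ≡ 486 (mod 487).
Result is 486 ≡ −1, so (659/487) = −1.

-1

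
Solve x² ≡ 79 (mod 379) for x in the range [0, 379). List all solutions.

107, 272

Since 379 ≡ 3 (mod 4), a square root of 79 is 79^((379+1)/4) = 79^95 mod 379.
Repeated squaring: 79^2≡177, 79^4≡251, 79^8≡87, 79^16≡368, 79^32≡121, 79^64≡239 (mod 379).
79^95 = 79^(64+16+8+4+2+1) ≡ 107 (mod 379).
Check: 107² = 11449 ≡ 79 (mod 379). The two roots are 107 and 272.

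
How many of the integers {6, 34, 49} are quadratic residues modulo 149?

(6/149) = +1 → QR.
(34/149) = -1 → non-residue.
(49/149) = +1 → QR.
Total quadratic residues among the 3: 2.

2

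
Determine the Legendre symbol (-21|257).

1

Euler's criterion: (-21/257) ≡ 236^128 (mod 257).
236^2 ≡ 184 (mod 257)
236^4 ≡ 189 (mod 257)
236^8 ≡ 255 (mod 257)
236^16 ≡ 4 (mod 257)
236^32 ≡ 16 (mod 257)
236^64 ≡ 256 (mod 257)
236^128 ≡ 1 (mod 257)
236^128 = 236^(128) ≡ 1 (mod 257).
Result is 1, so (-21/257) = 1.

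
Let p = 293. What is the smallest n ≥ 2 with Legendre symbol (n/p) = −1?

(2/293) = −1, so 2 is the smallest positive non-residue mod 293.

2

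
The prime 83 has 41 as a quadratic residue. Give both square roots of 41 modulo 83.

Since 83 ≡ 3 (mod 4), a square root of 41 is 41^((83+1)/4) = 41^21 mod 83.
Repeated squaring: 41^2≡21, 41^4≡26, 41^8≡12, 41^16≡61 (mod 83).
41^21 = 41^(16+4+1) ≡ 37 (mod 83).
Check: 37² = 1369 ≡ 41 (mod 83). The two roots are 37 and 46.

37, 46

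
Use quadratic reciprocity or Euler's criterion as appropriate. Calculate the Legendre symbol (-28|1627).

First reduce: -28 ≡ 1599 (mod 1627).
Reciprocity: 1599 ≡ 3 and 1627 ≡ 3 (mod 4), so (1599/1627) = −(1627/1599).
Reduce top mod 1599: now compute (28/1599).
Pull out 2^2: since 1599 ≡ 7 (mod 8), (2/1599) = +1, so (2/1599)^2 = +1.
Reciprocity: 7 ≡ 3 and 1599 ≡ 3 (mod 4), so (7/1599) = −(1599/7).
Reduce top mod 7: now compute (3/7).
Reciprocity: 3 ≡ 3 and 7 ≡ 3 (mod 4), so (3/7) = −(7/3).
Reduce top mod 3: now compute (1/3).
Reached (1/3) = 1. Collecting the sign flips along the way, the symbol is -1.

-1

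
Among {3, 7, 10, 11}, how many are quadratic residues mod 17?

0

(3/17) = -1 → non-residue.
(7/17) = -1 → non-residue.
(10/17) = -1 → non-residue.
(11/17) = -1 → non-residue.
Total quadratic residues among the 4: 0.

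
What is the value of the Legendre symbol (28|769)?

-1

Euler's criterion: (28/769) ≡ 28^384 (mod 769).
28^2 ≡ 15 (mod 769)
28^4 ≡ 225 (mod 769)
28^8 ≡ 640 (mod 769)
28^16 ≡ 492 (mod 769)
28^32 ≡ 598 (mod 769)
28^64 ≡ 19 (mod 769)
28^128 ≡ 361 (mod 769)
28^256 ≡ 360 (mod 769)
28^384 = 28^(256+128) ≡ 768 (mod 769).
Result is 768 ≡ −1, so (28/769) = −1.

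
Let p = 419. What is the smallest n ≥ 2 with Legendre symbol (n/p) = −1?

(2/419) = −1, so 2 is the smallest positive non-residue mod 419.

2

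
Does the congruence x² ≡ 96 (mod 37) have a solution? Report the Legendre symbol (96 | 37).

-1

First reduce: 96 ≡ 22 (mod 37).
Pull out 2: since 37 ≡ 5 (mod 8), (2/37) = -1.
Reciprocity: 11 ≡ 3 and 37 ≡ 1 (mod 4), so (11/37) = +(37/11).
Reduce top mod 11: now compute (4/11).
Pull out 2^2: since 11 ≡ 3 (mod 8), (2/11) = -1, so (2/11)^2 = +1.
Reached (1/11) = 1. Collecting the sign flips along the way, the symbol is -1.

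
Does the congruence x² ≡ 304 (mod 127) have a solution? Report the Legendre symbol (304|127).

First reduce: 304 ≡ 50 (mod 127).
Pull out 2: since 127 ≡ 7 (mod 8), (2/127) = +1.
Reciprocity: 25 ≡ 1 and 127 ≡ 3 (mod 4), so (25/127) = +(127/25).
Reduce top mod 25: now compute (2/25).
Pull out 2: since 25 ≡ 1 (mod 8), (2/25) = +1.
Reached (1/25) = 1. Collecting the sign flips along the way, the symbol is +1.

1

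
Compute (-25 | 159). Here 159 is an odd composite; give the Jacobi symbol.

First reduce: -25 ≡ 134 (mod 159).
Pull out 2: since 159 ≡ 7 (mod 8), (2/159) = +1.
Reciprocity: 67 ≡ 3 and 159 ≡ 3 (mod 4), so (67/159) = −(159/67).
Reduce top mod 67: now compute (25/67).
Reciprocity: 25 ≡ 1 and 67 ≡ 3 (mod 4), so (25/67) = +(67/25).
Reduce top mod 25: now compute (17/25).
Reciprocity: 17 ≡ 1 and 25 ≡ 1 (mod 4), so (17/25) = +(25/17).
Reduce top mod 17: now compute (8/17).
Pull out 2^3: since 17 ≡ 1 (mod 8), (2/17) = +1, so (2/17)^3 = +1.
Reached (1/17) = 1. Collecting the sign flips along the way, the symbol is -1.

-1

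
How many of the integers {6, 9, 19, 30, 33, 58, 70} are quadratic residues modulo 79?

2

(6/79) = -1 → non-residue.
(9/79) = +1 → QR.
(19/79) = +1 → QR.
(30/79) = -1 → non-residue.
(33/79) = -1 → non-residue.
(58/79) = -1 → non-residue.
(70/79) = -1 → non-residue.
Total quadratic residues among the 7: 2.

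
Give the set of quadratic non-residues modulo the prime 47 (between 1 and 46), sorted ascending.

Square k = 1,…,23 (k and 47−k give the same square):
1²=1, 2²=4, 3²=9, 4²=16, 5²=25, 6²=36, 7²≡2, 8²≡17, 9²≡34, 10²≡6, 11²≡27, 12²≡3, 13²≡28, 14²≡8, 15²≡37, 16²≡21, 17²≡7, 18²≡42, 19²≡32, 20²≡24, 21²≡18, 22²≡14, 23²≡12 (mod 47).
The residues are {1, 2, 3, 4, 6, 7, 8, 9, 12, 14, 16, 17, 18, 21, 24, 25, 27, 28, 32, 34, 36, 37, 42}; the non-residues are the remaining 23 nonzero classes.

5,10,11,13,15,19,20,22,23,26,29,30,31,33,35,38,39,40,41,43,44,45,46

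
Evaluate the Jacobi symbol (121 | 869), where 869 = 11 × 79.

0

Reciprocity: 121 ≡ 1 and 869 ≡ 1 (mod 4), so (121/869) = +(869/121).
Reduce top mod 121: now compute (22/121).
Pull out 2: since 121 ≡ 1 (mod 8), (2/121) = +1.
Reciprocity: 11 ≡ 3 and 121 ≡ 1 (mod 4), so (11/121) = +(121/11).
Reduce top mod 11: now compute (0/11).
Top reduces to 0: gcd > 1, so the symbol is 0.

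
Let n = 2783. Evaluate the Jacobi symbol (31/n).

1

Reciprocity: 31 ≡ 3 and 2783 ≡ 3 (mod 4), so (31/2783) = −(2783/31).
Reduce top mod 31: now compute (24/31).
Pull out 2^3: since 31 ≡ 7 (mod 8), (2/31) = +1, so (2/31)^3 = +1.
Reciprocity: 3 ≡ 3 and 31 ≡ 3 (mod 4), so (3/31) = −(31/3).
Reduce top mod 3: now compute (1/3).
Reached (1/3) = 1. Collecting the sign flips along the way, the symbol is +1.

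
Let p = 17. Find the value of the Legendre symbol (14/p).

Euler's criterion: (14/17) ≡ 14^8 (mod 17).
14^2 ≡ 9 (mod 17)
14^4 ≡ 13 (mod 17)
14^8 ≡ 16 (mod 17)
14^8 = 14^(8) ≡ 16 (mod 17).
Result is 16 ≡ −1, so (14/17) = −1.

-1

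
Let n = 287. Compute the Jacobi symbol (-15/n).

1

First reduce: -15 ≡ 272 (mod 287).
Pull out 2^4: since 287 ≡ 7 (mod 8), (2/287) = +1, so (2/287)^4 = +1.
Reciprocity: 17 ≡ 1 and 287 ≡ 3 (mod 4), so (17/287) = +(287/17).
Reduce top mod 17: now compute (15/17).
Reciprocity: 15 ≡ 3 and 17 ≡ 1 (mod 4), so (15/17) = +(17/15).
Reduce top mod 15: now compute (2/15).
Pull out 2: since 15 ≡ 7 (mod 8), (2/15) = +1.
Reached (1/15) = 1. Collecting the sign flips along the way, the symbol is +1.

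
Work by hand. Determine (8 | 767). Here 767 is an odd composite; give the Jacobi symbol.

1

Pull out 2^3: since 767 ≡ 7 (mod 8), (2/767) = +1, so (2/767)^3 = +1.
Reached (1/767) = 1. Collecting the sign flips along the way, the symbol is +1.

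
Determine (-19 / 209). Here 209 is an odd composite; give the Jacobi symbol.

0

First reduce: -19 ≡ 190 (mod 209).
Pull out 2: since 209 ≡ 1 (mod 8), (2/209) = +1.
Reciprocity: 95 ≡ 3 and 209 ≡ 1 (mod 4), so (95/209) = +(209/95).
Reduce top mod 95: now compute (19/95).
Reciprocity: 19 ≡ 3 and 95 ≡ 3 (mod 4), so (19/95) = −(95/19).
Reduce top mod 19: now compute (0/19).
Top reduces to 0: gcd > 1, so the symbol is 0.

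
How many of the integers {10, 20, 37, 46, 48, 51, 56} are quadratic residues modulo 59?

(10/59) = -1 → non-residue.
(20/59) = +1 → QR.
(37/59) = -1 → non-residue.
(46/59) = +1 → QR.
(48/59) = +1 → QR.
(51/59) = +1 → QR.
(56/59) = -1 → non-residue.
Total quadratic residues among the 7: 4.

4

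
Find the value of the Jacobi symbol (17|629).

0

Reciprocity: 17 ≡ 1 and 629 ≡ 1 (mod 4), so (17/629) = +(629/17).
Reduce top mod 17: now compute (0/17).
Top reduces to 0: gcd > 1, so the symbol is 0.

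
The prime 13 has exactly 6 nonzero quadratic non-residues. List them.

Square k = 1,…,6 (k and 13−k give the same square):
1²=1, 2²=4, 3²=9, 4²≡3, 5²≡12, 6²≡10 (mod 13).
The residues are {1, 3, 4, 9, 10, 12}; the non-residues are the remaining 6 nonzero classes.

2, 5, 6, 7, 8, 11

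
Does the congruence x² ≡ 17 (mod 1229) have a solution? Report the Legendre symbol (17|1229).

-1

Reciprocity: 17 ≡ 1 and 1229 ≡ 1 (mod 4), so (17/1229) = +(1229/17).
Reduce top mod 17: now compute (5/17).
Reciprocity: 5 ≡ 1 and 17 ≡ 1 (mod 4), so (5/17) = +(17/5).
Reduce top mod 5: now compute (2/5).
Pull out 2: since 5 ≡ 5 (mod 8), (2/5) = -1.
Reached (1/5) = 1. Collecting the sign flips along the way, the symbol is -1.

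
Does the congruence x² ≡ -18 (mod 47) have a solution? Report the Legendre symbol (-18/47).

-1

Euler's criterion: (-18/47) ≡ 29^23 (mod 47).
29^2 ≡ 42 (mod 47)
29^4 ≡ 25 (mod 47)
29^8 ≡ 14 (mod 47)
29^16 ≡ 8 (mod 47)
29^23 = 29^(16+4+2+1) ≡ 46 (mod 47).
Result is 46 ≡ −1, so (-18/47) = −1.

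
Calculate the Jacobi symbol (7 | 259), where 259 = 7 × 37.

Reciprocity: 7 ≡ 3 and 259 ≡ 3 (mod 4), so (7/259) = −(259/7).
Reduce top mod 7: now compute (0/7).
Top reduces to 0: gcd > 1, so the symbol is 0.

0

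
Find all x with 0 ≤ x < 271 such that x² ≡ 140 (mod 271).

127, 144

Since 271 ≡ 3 (mod 4), a square root of 140 is 140^((271+1)/4) = 140^68 mod 271.
Repeated squaring: 140^2≡88, 140^4≡156, 140^8≡217, 140^16≡206, 140^32≡160, 140^64≡126 (mod 271).
140^68 = 140^(64+4) ≡ 144 (mod 271).
Check: 144² = 20736 ≡ 140 (mod 271). The two roots are 127 and 144.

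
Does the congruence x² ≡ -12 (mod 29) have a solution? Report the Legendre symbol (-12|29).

-1

First reduce: -12 ≡ 17 (mod 29).
Reciprocity: 17 ≡ 1 and 29 ≡ 1 (mod 4), so (17/29) = +(29/17).
Reduce top mod 17: now compute (12/17).
Pull out 2^2: since 17 ≡ 1 (mod 8), (2/17) = +1, so (2/17)^2 = +1.
Reciprocity: 3 ≡ 3 and 17 ≡ 1 (mod 4), so (3/17) = +(17/3).
Reduce top mod 3: now compute (2/3).
Pull out 2: since 3 ≡ 3 (mod 8), (2/3) = -1.
Reached (1/3) = 1. Collecting the sign flips along the way, the symbol is -1.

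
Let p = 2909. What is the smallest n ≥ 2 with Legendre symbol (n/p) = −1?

2

(2/2909) = −1, so 2 is the smallest positive non-residue mod 2909.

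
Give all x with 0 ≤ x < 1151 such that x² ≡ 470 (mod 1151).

562, 589

Since 1151 ≡ 3 (mod 4), a square root of 470 is 470^((1151+1)/4) = 470^288 mod 1151.
Repeated squaring: 470^2≡1059, 470^4≡407, 470^8≡1056, 470^16≡968, 470^32≡110, 470^64≡590, 470^128≡498, 470^256≡539 (mod 1151).
470^288 = 470^(256+32) ≡ 589 (mod 1151).
Check: 589² = 346921 ≡ 470 (mod 1151). The two roots are 562 and 589.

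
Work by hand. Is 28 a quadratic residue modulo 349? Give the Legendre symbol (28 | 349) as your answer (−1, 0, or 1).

Pull out 2^2: since 349 ≡ 5 (mod 8), (2/349) = -1, so (2/349)^2 = +1.
Reciprocity: 7 ≡ 3 and 349 ≡ 1 (mod 4), so (7/349) = +(349/7).
Reduce top mod 7: now compute (6/7).
Pull out 2: since 7 ≡ 7 (mod 8), (2/7) = +1.
Reciprocity: 3 ≡ 3 and 7 ≡ 3 (mod 4), so (3/7) = −(7/3).
Reduce top mod 3: now compute (1/3).
Reached (1/3) = 1. Collecting the sign flips along the way, the symbol is -1.

-1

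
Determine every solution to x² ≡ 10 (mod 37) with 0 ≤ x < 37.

37 ≡ 1 (mod 4), so we find a root by search.
Trying successive values, 11² = 121 ≡ 10 (mod 37). The other root is 37 − 11 = 26.

11, 26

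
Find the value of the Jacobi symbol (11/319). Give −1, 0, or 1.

0

Reciprocity: 11 ≡ 3 and 319 ≡ 3 (mod 4), so (11/319) = −(319/11).
Reduce top mod 11: now compute (0/11).
Top reduces to 0: gcd > 1, so the symbol is 0.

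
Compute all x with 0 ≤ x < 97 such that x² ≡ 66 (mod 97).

39, 58

97 ≡ 1 (mod 4), so we find a root by search.
Trying successive values, 39² = 1521 ≡ 66 (mod 97). The other root is 97 − 39 = 58.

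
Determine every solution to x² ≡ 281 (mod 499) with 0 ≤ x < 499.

Since 499 ≡ 3 (mod 4), a square root of 281 is 281^((499+1)/4) = 281^125 mod 499.
Repeated squaring: 281^2≡119, 281^4≡189, 281^8≡292, 281^16≡434, 281^32≡233, 281^64≡397 (mod 499).
281^125 = 281^(64+32+16+8+4+1) ≡ 237 (mod 499).
Check: 237² = 56169 ≡ 281 (mod 499). The two roots are 237 and 262.

237, 262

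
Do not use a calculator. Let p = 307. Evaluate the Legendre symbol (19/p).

Reciprocity: 19 ≡ 3 and 307 ≡ 3 (mod 4), so (19/307) = −(307/19).
Reduce top mod 19: now compute (3/19).
Reciprocity: 3 ≡ 3 and 19 ≡ 3 (mod 4), so (3/19) = −(19/3).
Reduce top mod 3: now compute (1/3).
Reached (1/3) = 1. Collecting the sign flips along the way, the symbol is +1.

1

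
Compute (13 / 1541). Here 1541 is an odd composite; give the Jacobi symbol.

-1

Reciprocity: 13 ≡ 1 and 1541 ≡ 1 (mod 4), so (13/1541) = +(1541/13).
Reduce top mod 13: now compute (7/13).
Reciprocity: 7 ≡ 3 and 13 ≡ 1 (mod 4), so (7/13) = +(13/7).
Reduce top mod 7: now compute (6/7).
Pull out 2: since 7 ≡ 7 (mod 8), (2/7) = +1.
Reciprocity: 3 ≡ 3 and 7 ≡ 3 (mod 4), so (3/7) = −(7/3).
Reduce top mod 3: now compute (1/3).
Reached (1/3) = 1. Collecting the sign flips along the way, the symbol is -1.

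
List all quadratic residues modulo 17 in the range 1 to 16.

1, 2, 4, 8, 9, 13, 15, 16

Square k = 1,…,8 (k and 17−k give the same square):
1²=1, 2²=4, 3²=9, 4²=16, 5²≡8, 6²≡2, 7²≡15, 8²≡13 (mod 17).
So the quadratic residues mod 17 are {1, 2, 4, 8, 9, 13, 15, 16}.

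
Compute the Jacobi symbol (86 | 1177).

Pull out 2: since 1177 ≡ 1 (mod 8), (2/1177) = +1.
Reciprocity: 43 ≡ 3 and 1177 ≡ 1 (mod 4), so (43/1177) = +(1177/43).
Reduce top mod 43: now compute (16/43).
Pull out 2^4: since 43 ≡ 3 (mod 8), (2/43) = -1, so (2/43)^4 = +1.
Reached (1/43) = 1. Collecting the sign flips along the way, the symbol is +1.

1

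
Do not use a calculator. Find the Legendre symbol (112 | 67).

First reduce: 112 ≡ 45 (mod 67).
Reciprocity: 45 ≡ 1 and 67 ≡ 3 (mod 4), so (45/67) = +(67/45).
Reduce top mod 45: now compute (22/45).
Pull out 2: since 45 ≡ 5 (mod 8), (2/45) = -1.
Reciprocity: 11 ≡ 3 and 45 ≡ 1 (mod 4), so (11/45) = +(45/11).
Reduce top mod 11: now compute (1/11).
Reached (1/11) = 1. Collecting the sign flips along the way, the symbol is -1.

-1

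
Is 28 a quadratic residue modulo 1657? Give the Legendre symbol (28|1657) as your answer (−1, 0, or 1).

-1

Pull out 2^2: since 1657 ≡ 1 (mod 8), (2/1657) = +1, so (2/1657)^2 = +1.
Reciprocity: 7 ≡ 3 and 1657 ≡ 1 (mod 4), so (7/1657) = +(1657/7).
Reduce top mod 7: now compute (5/7).
Reciprocity: 5 ≡ 1 and 7 ≡ 3 (mod 4), so (5/7) = +(7/5).
Reduce top mod 5: now compute (2/5).
Pull out 2: since 5 ≡ 5 (mod 8), (2/5) = -1.
Reached (1/5) = 1. Collecting the sign flips along the way, the symbol is -1.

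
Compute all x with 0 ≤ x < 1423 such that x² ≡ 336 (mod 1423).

Since 1423 ≡ 3 (mod 4), a square root of 336 is 336^((1423+1)/4) = 336^356 mod 1423.
Repeated squaring: 336^2≡479, 336^4≡338, 336^8≡404, 336^16≡994, 336^32≡474, 336^64≡1265, 336^128≡773, 336^256≡1292 (mod 1423).
336^356 = 336^(256+64+32+4) ≡ 1271 (mod 1423).
Check: 1271² = 1615441 ≡ 336 (mod 1423). The two roots are 152 and 1271.

152, 1271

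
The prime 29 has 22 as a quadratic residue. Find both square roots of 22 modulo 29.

14, 15

29 ≡ 1 (mod 4), so we find a root by search.
Trying successive values, 14² = 196 ≡ 22 (mod 29). The other root is 29 − 14 = 15.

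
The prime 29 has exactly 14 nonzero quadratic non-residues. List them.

Square k = 1,…,14 (k and 29−k give the same square):
1²=1, 2²=4, 3²=9, 4²=16, 5²=25, 6²≡7, 7²≡20, 8²≡6, 9²≡23, 10²≡13, 11²≡5, 12²≡28, 13²≡24, 14²≡22 (mod 29).
The residues are {1, 4, 5, 6, 7, 9, 13, 16, 20, 22, 23, 24, 25, 28}; the non-residues are the remaining 14 nonzero classes.

2,3,8,10,11,12,14,15,17,18,19,21,26,27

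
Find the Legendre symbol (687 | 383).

Euler's criterion: (687/383) ≡ 304^191 (mod 383).
304^2 ≡ 113 (mod 383)
304^4 ≡ 130 (mod 383)
304^8 ≡ 48 (mod 383)
304^16 ≡ 6 (mod 383)
304^32 ≡ 36 (mod 383)
304^64 ≡ 147 (mod 383)
304^128 ≡ 161 (mod 383)
304^191 = 304^(128+32+16+8+4+2+1) ≡ 1 (mod 383).
Result is 1, so (687/383) = 1.

1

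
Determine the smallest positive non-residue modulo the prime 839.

11

(2/839) = +1, so 2 is a residue.
(3/839) = +1, so 3 is a residue.
(4/839) = +1, so 4 is a residue.
(5/839) = +1, so 5 is a residue.
(6/839) = +1, so 6 is a residue.
(7/839) = +1, so 7 is a residue.
(8/839) = +1, so 8 is a residue.
(9/839) = +1, so 9 is a residue.
(10/839) = +1, so 10 is a residue.
(11/839) = −1, so 11 is the smallest positive non-residue mod 839.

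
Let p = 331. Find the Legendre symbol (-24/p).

First reduce: -24 ≡ 307 (mod 331).
Reciprocity: 307 ≡ 3 and 331 ≡ 3 (mod 4), so (307/331) = −(331/307).
Reduce top mod 307: now compute (24/307).
Pull out 2^3: since 307 ≡ 3 (mod 8), (2/307) = -1, so (2/307)^3 = -1.
Reciprocity: 3 ≡ 3 and 307 ≡ 3 (mod 4), so (3/307) = −(307/3).
Reduce top mod 3: now compute (1/3).
Reached (1/3) = 1. Collecting the sign flips along the way, the symbol is -1.

-1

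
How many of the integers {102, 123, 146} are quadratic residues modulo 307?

(102/307) = +1 → QR.
(123/307) = -1 → non-residue.
(146/307) = +1 → QR.
Total quadratic residues among the 3: 2.

2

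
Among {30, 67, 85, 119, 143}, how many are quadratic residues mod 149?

5

(30/149) = +1 → QR.
(67/149) = +1 → QR.
(85/149) = +1 → QR.
(119/149) = +1 → QR.
(143/149) = +1 → QR.
Total quadratic residues among the 5: 5.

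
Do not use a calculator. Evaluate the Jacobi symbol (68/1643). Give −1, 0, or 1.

Pull out 2^2: since 1643 ≡ 3 (mod 8), (2/1643) = -1, so (2/1643)^2 = +1.
Reciprocity: 17 ≡ 1 and 1643 ≡ 3 (mod 4), so (17/1643) = +(1643/17).
Reduce top mod 17: now compute (11/17).
Reciprocity: 11 ≡ 3 and 17 ≡ 1 (mod 4), so (11/17) = +(17/11).
Reduce top mod 11: now compute (6/11).
Pull out 2: since 11 ≡ 3 (mod 8), (2/11) = -1.
Reciprocity: 3 ≡ 3 and 11 ≡ 3 (mod 4), so (3/11) = −(11/3).
Reduce top mod 3: now compute (2/3).
Pull out 2: since 3 ≡ 3 (mod 8), (2/3) = -1.
Reached (1/3) = 1. Collecting the sign flips along the way, the symbol is -1.

-1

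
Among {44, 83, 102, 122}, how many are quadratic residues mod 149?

1

(44/149) = -1 → non-residue.
(83/149) = -1 → non-residue.
(102/149) = +1 → QR.
(122/149) = -1 → non-residue.
Total quadratic residues among the 4: 1.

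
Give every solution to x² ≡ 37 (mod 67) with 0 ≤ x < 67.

Since 67 ≡ 3 (mod 4), a square root of 37 is 37^((67+1)/4) = 37^17 mod 67.
Repeated squaring: 37^2≡29, 37^4≡37, 37^8≡29, 37^16≡37 (mod 67).
37^17 = 37^(16+1) ≡ 29 (mod 67).
Check: 29² = 841 ≡ 37 (mod 67). The two roots are 29 and 38.

29, 38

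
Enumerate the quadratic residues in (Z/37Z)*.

1, 3, 4, 7, 9, 10, 11, 12, 16, 21, 25, 26, 27, 28, 30, 33, 34, 36

Square k = 1,…,18 (k and 37−k give the same square):
1²=1, 2²=4, 3²=9, 4²=16, 5²=25, 6²=36, 7²≡12, 8²≡27, 9²≡7, 10²≡26, 11²≡10, 12²≡33, 13²≡21, 14²≡11, 15²≡3, 16²≡34, 17²≡30, 18²≡28 (mod 37).
So the quadratic residues mod 37 are {1, 3, 4, 7, 9, 10, 11, 12, 16, 21, 25, 26, 27, 28, 30, 33, 34, 36}.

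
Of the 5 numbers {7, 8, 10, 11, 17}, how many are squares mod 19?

3

(7/19) = +1 → QR.
(8/19) = -1 → non-residue.
(10/19) = -1 → non-residue.
(11/19) = +1 → QR.
(17/19) = +1 → QR.
Total quadratic residues among the 5: 3.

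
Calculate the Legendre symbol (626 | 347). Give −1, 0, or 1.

1

First reduce: 626 ≡ 279 (mod 347).
Reciprocity: 279 ≡ 3 and 347 ≡ 3 (mod 4), so (279/347) = −(347/279).
Reduce top mod 279: now compute (68/279).
Pull out 2^2: since 279 ≡ 7 (mod 8), (2/279) = +1, so (2/279)^2 = +1.
Reciprocity: 17 ≡ 1 and 279 ≡ 3 (mod 4), so (17/279) = +(279/17).
Reduce top mod 17: now compute (7/17).
Reciprocity: 7 ≡ 3 and 17 ≡ 1 (mod 4), so (7/17) = +(17/7).
Reduce top mod 7: now compute (3/7).
Reciprocity: 3 ≡ 3 and 7 ≡ 3 (mod 4), so (3/7) = −(7/3).
Reduce top mod 3: now compute (1/3).
Reached (1/3) = 1. Collecting the sign flips along the way, the symbol is +1.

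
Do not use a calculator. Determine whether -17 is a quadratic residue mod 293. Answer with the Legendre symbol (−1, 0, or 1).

Euler's criterion: (-17/293) ≡ 276^146 (mod 293).
276^2 ≡ 289 (mod 293)
276^4 ≡ 16 (mod 293)
276^8 ≡ 256 (mod 293)
276^16 ≡ 197 (mod 293)
276^32 ≡ 133 (mod 293)
276^64 ≡ 109 (mod 293)
276^128 ≡ 161 (mod 293)
276^146 = 276^(128+16+2) ≡ 1 (mod 293).
Result is 1, so (-17/293) = 1.

1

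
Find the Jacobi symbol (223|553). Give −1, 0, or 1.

Reciprocity: 223 ≡ 3 and 553 ≡ 1 (mod 4), so (223/553) = +(553/223).
Reduce top mod 223: now compute (107/223).
Reciprocity: 107 ≡ 3 and 223 ≡ 3 (mod 4), so (107/223) = −(223/107).
Reduce top mod 107: now compute (9/107).
Reciprocity: 9 ≡ 1 and 107 ≡ 3 (mod 4), so (9/107) = +(107/9).
Reduce top mod 9: now compute (8/9).
Pull out 2^3: since 9 ≡ 1 (mod 8), (2/9) = +1, so (2/9)^3 = +1.
Reached (1/9) = 1. Collecting the sign flips along the way, the symbol is -1.

-1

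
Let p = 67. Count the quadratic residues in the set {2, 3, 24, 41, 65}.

(2/67) = -1 → non-residue.
(3/67) = -1 → non-residue.
(24/67) = +1 → QR.
(41/67) = -1 → non-residue.
(65/67) = +1 → QR.
Total quadratic residues among the 5: 2.

2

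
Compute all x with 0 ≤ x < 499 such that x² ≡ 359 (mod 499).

139, 360

Since 499 ≡ 3 (mod 4), a square root of 359 is 359^((499+1)/4) = 359^125 mod 499.
Repeated squaring: 359^2≡139, 359^4≡359, 359^8≡139, 359^16≡359, 359^32≡139, 359^64≡359 (mod 499).
359^125 = 359^(64+32+16+8+4+1) ≡ 139 (mod 499).
Check: 139² = 19321 ≡ 359 (mod 499). The two roots are 139 and 360.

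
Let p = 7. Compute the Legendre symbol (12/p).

First reduce: 12 ≡ 5 (mod 7).
Reciprocity: 5 ≡ 1 and 7 ≡ 3 (mod 4), so (5/7) = +(7/5).
Reduce top mod 5: now compute (2/5).
Pull out 2: since 5 ≡ 5 (mod 8), (2/5) = -1.
Reached (1/5) = 1. Collecting the sign flips along the way, the symbol is -1.

-1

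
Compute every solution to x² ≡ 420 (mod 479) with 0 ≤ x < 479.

100, 379

Since 479 ≡ 3 (mod 4), a square root of 420 is 420^((479+1)/4) = 420^120 mod 479.
Repeated squaring: 420^2≡128, 420^4≡98, 420^8≡24, 420^16≡97, 420^32≡308, 420^64≡22 (mod 479).
420^120 = 420^(64+32+16+8) ≡ 100 (mod 479).
Check: 100² = 10000 ≡ 420 (mod 479). The two roots are 100 and 379.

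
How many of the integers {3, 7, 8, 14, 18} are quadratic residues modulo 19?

1

(3/19) = -1 → non-residue.
(7/19) = +1 → QR.
(8/19) = -1 → non-residue.
(14/19) = -1 → non-residue.
(18/19) = -1 → non-residue.
Total quadratic residues among the 5: 1.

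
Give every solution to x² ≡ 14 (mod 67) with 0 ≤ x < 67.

Since 67 ≡ 3 (mod 4), a square root of 14 is 14^((67+1)/4) = 14^17 mod 67.
Repeated squaring: 14^2≡62, 14^4≡25, 14^8≡22, 14^16≡15 (mod 67).
14^17 = 14^(16+1) ≡ 9 (mod 67).
Check: 9² = 81 ≡ 14 (mod 67). The two roots are 9 and 58.

9, 58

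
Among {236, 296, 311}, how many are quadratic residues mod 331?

(236/331) = -1 → non-residue.
(296/331) = +1 → QR.
(311/331) = -1 → non-residue.
Total quadratic residues among the 3: 1.

1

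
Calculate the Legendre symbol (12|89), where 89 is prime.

-1

Euler's criterion: (12/89) ≡ 12^44 (mod 89).
12^2 ≡ 55 (mod 89)
12^4 ≡ 88 (mod 89)
12^8 ≡ 1 (mod 89)
12^16 ≡ 1 (mod 89)
12^32 ≡ 1 (mod 89)
12^44 = 12^(32+8+4) ≡ 88 (mod 89).
Result is 88 ≡ −1, so (12/89) = −1.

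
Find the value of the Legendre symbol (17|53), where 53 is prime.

1

Reciprocity: 17 ≡ 1 and 53 ≡ 1 (mod 4), so (17/53) = +(53/17).
Reduce top mod 17: now compute (2/17).
Pull out 2: since 17 ≡ 1 (mod 8), (2/17) = +1.
Reached (1/17) = 1. Collecting the sign flips along the way, the symbol is +1.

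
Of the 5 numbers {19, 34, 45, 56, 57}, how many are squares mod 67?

(19/67) = +1 → QR.
(34/67) = -1 → non-residue.
(45/67) = -1 → non-residue.
(56/67) = +1 → QR.
(57/67) = -1 → non-residue.
Total quadratic residues among the 5: 2.

2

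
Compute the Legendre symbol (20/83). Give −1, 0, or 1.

-1

Euler's criterion: (20/83) ≡ 20^41 (mod 83).
20^2 ≡ 68 (mod 83)
20^4 ≡ 59 (mod 83)
20^8 ≡ 78 (mod 83)
20^16 ≡ 25 (mod 83)
20^32 ≡ 44 (mod 83)
20^41 = 20^(32+8+1) ≡ 82 (mod 83).
Result is 82 ≡ −1, so (20/83) = −1.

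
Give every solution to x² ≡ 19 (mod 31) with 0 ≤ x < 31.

Since 31 ≡ 3 (mod 4), a square root of 19 is 19^((31+1)/4) = 19^8 mod 31.
Repeated squaring: 19^2≡20, 19^4≡28, 19^8≡9 (mod 31).
19^8 = 19^(8) ≡ 9 (mod 31).
Check: 9² = 81 ≡ 19 (mod 31). The two roots are 9 and 22.

9, 22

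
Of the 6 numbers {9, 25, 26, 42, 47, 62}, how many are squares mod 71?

2

(9/71) = +1 → QR.
(25/71) = +1 → QR.
(26/71) = -1 → non-residue.
(42/71) = -1 → non-residue.
(47/71) = -1 → non-residue.
(62/71) = -1 → non-residue.
Total quadratic residues among the 6: 2.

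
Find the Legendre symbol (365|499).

Reciprocity: 365 ≡ 1 and 499 ≡ 3 (mod 4), so (365/499) = +(499/365).
Reduce top mod 365: now compute (134/365).
Pull out 2: since 365 ≡ 5 (mod 8), (2/365) = -1.
Reciprocity: 67 ≡ 3 and 365 ≡ 1 (mod 4), so (67/365) = +(365/67).
Reduce top mod 67: now compute (30/67).
Pull out 2: since 67 ≡ 3 (mod 8), (2/67) = -1.
Reciprocity: 15 ≡ 3 and 67 ≡ 3 (mod 4), so (15/67) = −(67/15).
Reduce top mod 15: now compute (7/15).
Reciprocity: 7 ≡ 3 and 15 ≡ 3 (mod 4), so (7/15) = −(15/7).
Reduce top mod 7: now compute (1/7).
Reached (1/7) = 1. Collecting the sign flips along the way, the symbol is +1.

1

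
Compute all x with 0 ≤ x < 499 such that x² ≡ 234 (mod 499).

96, 403

Since 499 ≡ 3 (mod 4), a square root of 234 is 234^((499+1)/4) = 234^125 mod 499.
Repeated squaring: 234^2≡365, 234^4≡491, 234^8≡64, 234^16≡104, 234^32≡337, 234^64≡296 (mod 499).
234^125 = 234^(64+32+16+8+4+1) ≡ 96 (mod 499).
Check: 96² = 9216 ≡ 234 (mod 499). The two roots are 96 and 403.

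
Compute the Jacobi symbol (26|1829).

-1

Pull out 2: since 1829 ≡ 5 (mod 8), (2/1829) = -1.
Reciprocity: 13 ≡ 1 and 1829 ≡ 1 (mod 4), so (13/1829) = +(1829/13).
Reduce top mod 13: now compute (9/13).
Reciprocity: 9 ≡ 1 and 13 ≡ 1 (mod 4), so (9/13) = +(13/9).
Reduce top mod 9: now compute (4/9).
Pull out 2^2: since 9 ≡ 1 (mod 8), (2/9) = +1, so (2/9)^2 = +1.
Reached (1/9) = 1. Collecting the sign flips along the way, the symbol is -1.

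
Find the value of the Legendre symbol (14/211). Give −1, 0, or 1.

Pull out 2: since 211 ≡ 3 (mod 8), (2/211) = -1.
Reciprocity: 7 ≡ 3 and 211 ≡ 3 (mod 4), so (7/211) = −(211/7).
Reduce top mod 7: now compute (1/7).
Reached (1/7) = 1. Collecting the sign flips along the way, the symbol is +1.

1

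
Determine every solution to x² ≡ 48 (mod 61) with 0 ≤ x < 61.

61 ≡ 1 (mod 4), so we find a root by search.
Trying successive values, 29² = 841 ≡ 48 (mod 61). The other root is 61 − 29 = 32.

29, 32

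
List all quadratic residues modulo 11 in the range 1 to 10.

Square k = 1,…,5 (k and 11−k give the same square):
1²=1, 2²=4, 3²=9, 4²≡5, 5²≡3 (mod 11).
So the quadratic residues mod 11 are {1, 3, 4, 5, 9}.

1,3,4,5,9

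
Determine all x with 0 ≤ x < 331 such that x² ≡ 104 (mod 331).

Since 331 ≡ 3 (mod 4), a square root of 104 is 104^((331+1)/4) = 104^83 mod 331.
Repeated squaring: 104^2≡224, 104^4≡195, 104^8≡291, 104^16≡276, 104^32≡46, 104^64≡130 (mod 331).
104^83 = 104^(64+16+2+1) ≡ 82 (mod 331).
Check: 82² = 6724 ≡ 104 (mod 331). The two roots are 82 and 249.

82, 249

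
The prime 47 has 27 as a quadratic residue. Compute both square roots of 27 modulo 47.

11, 36

Since 47 ≡ 3 (mod 4), a square root of 27 is 27^((47+1)/4) = 27^12 mod 47.
Repeated squaring: 27^2≡24, 27^4≡12, 27^8≡3 (mod 47).
27^12 = 27^(8+4) ≡ 36 (mod 47).
Check: 36² = 1296 ≡ 27 (mod 47). The two roots are 11 and 36.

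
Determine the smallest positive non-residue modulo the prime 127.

(2/127) = +1, so 2 is a residue.
(3/127) = −1, so 3 is the smallest positive non-residue mod 127.

3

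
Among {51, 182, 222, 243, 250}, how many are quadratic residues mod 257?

(51/257) = -1 → non-residue.
(182/257) = -1 → non-residue.
(222/257) = +1 → QR.
(243/257) = -1 → non-residue.
(250/257) = -1 → non-residue.
Total quadratic residues among the 5: 1.

1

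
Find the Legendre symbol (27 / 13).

First reduce: 27 ≡ 1 (mod 13).
Reached (1/13) = 1. Collecting the sign flips along the way, the symbol is +1.

1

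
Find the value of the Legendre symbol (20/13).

-1

First reduce: 20 ≡ 7 (mod 13).
Reciprocity: 7 ≡ 3 and 13 ≡ 1 (mod 4), so (7/13) = +(13/7).
Reduce top mod 7: now compute (6/7).
Pull out 2: since 7 ≡ 7 (mod 8), (2/7) = +1.
Reciprocity: 3 ≡ 3 and 7 ≡ 3 (mod 4), so (3/7) = −(7/3).
Reduce top mod 3: now compute (1/3).
Reached (1/3) = 1. Collecting the sign flips along the way, the symbol is -1.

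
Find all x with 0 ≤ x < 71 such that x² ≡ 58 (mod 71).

Since 71 ≡ 3 (mod 4), a square root of 58 is 58^((71+1)/4) = 58^18 mod 71.
Repeated squaring: 58^2≡27, 58^4≡19, 58^8≡6, 58^16≡36 (mod 71).
58^18 = 58^(16+2) ≡ 49 (mod 71).
Check: 49² = 2401 ≡ 58 (mod 71). The two roots are 22 and 49.

22, 49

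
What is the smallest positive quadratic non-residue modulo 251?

2

(2/251) = −1, so 2 is the smallest positive non-residue mod 251.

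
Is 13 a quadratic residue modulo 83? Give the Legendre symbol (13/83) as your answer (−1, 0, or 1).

Euler's criterion: (13/83) ≡ 13^41 (mod 83).
13^2 ≡ 3 (mod 83)
13^4 ≡ 9 (mod 83)
13^8 ≡ 81 (mod 83)
13^16 ≡ 4 (mod 83)
13^32 ≡ 16 (mod 83)
13^41 = 13^(32+8+1) ≡ 82 (mod 83).
Result is 82 ≡ −1, so (13/83) = −1.

-1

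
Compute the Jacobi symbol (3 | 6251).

1

Reciprocity: 3 ≡ 3 and 6251 ≡ 3 (mod 4), so (3/6251) = −(6251/3).
Reduce top mod 3: now compute (2/3).
Pull out 2: since 3 ≡ 3 (mod 8), (2/3) = -1.
Reached (1/3) = 1. Collecting the sign flips along the way, the symbol is +1.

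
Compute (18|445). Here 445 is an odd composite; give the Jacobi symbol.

-1

Pull out 2: since 445 ≡ 5 (mod 8), (2/445) = -1.
Reciprocity: 9 ≡ 1 and 445 ≡ 1 (mod 4), so (9/445) = +(445/9).
Reduce top mod 9: now compute (4/9).
Pull out 2^2: since 9 ≡ 1 (mod 8), (2/9) = +1, so (2/9)^2 = +1.
Reached (1/9) = 1. Collecting the sign flips along the way, the symbol is -1.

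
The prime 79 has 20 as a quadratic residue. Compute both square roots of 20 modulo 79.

Since 79 ≡ 3 (mod 4), a square root of 20 is 20^((79+1)/4) = 20^20 mod 79.
Repeated squaring: 20^2≡5, 20^4≡25, 20^8≡72, 20^16≡49 (mod 79).
20^20 = 20^(16+4) ≡ 40 (mod 79).
Check: 40² = 1600 ≡ 20 (mod 79). The two roots are 39 and 40.

39, 40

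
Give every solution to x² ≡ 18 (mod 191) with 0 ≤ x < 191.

20, 171

Since 191 ≡ 3 (mod 4), a square root of 18 is 18^((191+1)/4) = 18^48 mod 191.
Repeated squaring: 18^2≡133, 18^4≡117, 18^8≡128, 18^16≡149, 18^32≡45 (mod 191).
18^48 = 18^(32+16) ≡ 20 (mod 191).
Check: 20² = 400 ≡ 18 (mod 191). The two roots are 20 and 171.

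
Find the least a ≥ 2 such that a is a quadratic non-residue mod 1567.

(2/1567) = +1, so 2 is a residue.
(3/1567) = −1, so 3 is the smallest positive non-residue mod 1567.

3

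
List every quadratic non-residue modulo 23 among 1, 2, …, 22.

Square k = 1,…,11 (k and 23−k give the same square):
1²=1, 2²=4, 3²=9, 4²=16, 5²≡2, 6²≡13, 7²≡3, 8²≡18, 9²≡12, 10²≡8, 11²≡6 (mod 23).
The residues are {1, 2, 3, 4, 6, 8, 9, 12, 13, 16, 18}; the non-residues are the remaining 11 nonzero classes.

5 7 10 11 14 15 17 19 20 21 22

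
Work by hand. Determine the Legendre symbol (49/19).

First reduce: 49 ≡ 11 (mod 19).
Reciprocity: 11 ≡ 3 and 19 ≡ 3 (mod 4), so (11/19) = −(19/11).
Reduce top mod 11: now compute (8/11).
Pull out 2^3: since 11 ≡ 3 (mod 8), (2/11) = -1, so (2/11)^3 = -1.
Reached (1/11) = 1. Collecting the sign flips along the way, the symbol is +1.

1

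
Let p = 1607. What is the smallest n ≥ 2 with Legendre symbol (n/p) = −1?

(2/1607) = +1, so 2 is a residue.
(3/1607) = +1, so 3 is a residue.
(4/1607) = +1, so 4 is a residue.
(5/1607) = −1, so 5 is the smallest positive non-residue mod 1607.

5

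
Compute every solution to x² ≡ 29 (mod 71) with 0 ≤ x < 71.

10, 61

Since 71 ≡ 3 (mod 4), a square root of 29 is 29^((71+1)/4) = 29^18 mod 71.
Repeated squaring: 29^2≡60, 29^4≡50, 29^8≡15, 29^16≡12 (mod 71).
29^18 = 29^(16+2) ≡ 10 (mod 71).
Check: 10² = 100 ≡ 29 (mod 71). The two roots are 10 and 61.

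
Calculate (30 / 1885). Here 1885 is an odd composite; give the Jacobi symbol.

Pull out 2: since 1885 ≡ 5 (mod 8), (2/1885) = -1.
Reciprocity: 15 ≡ 3 and 1885 ≡ 1 (mod 4), so (15/1885) = +(1885/15).
Reduce top mod 15: now compute (10/15).
Pull out 2: since 15 ≡ 7 (mod 8), (2/15) = +1.
Reciprocity: 5 ≡ 1 and 15 ≡ 3 (mod 4), so (5/15) = +(15/5).
Reduce top mod 5: now compute (0/5).
Top reduces to 0: gcd > 1, so the symbol is 0.

0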